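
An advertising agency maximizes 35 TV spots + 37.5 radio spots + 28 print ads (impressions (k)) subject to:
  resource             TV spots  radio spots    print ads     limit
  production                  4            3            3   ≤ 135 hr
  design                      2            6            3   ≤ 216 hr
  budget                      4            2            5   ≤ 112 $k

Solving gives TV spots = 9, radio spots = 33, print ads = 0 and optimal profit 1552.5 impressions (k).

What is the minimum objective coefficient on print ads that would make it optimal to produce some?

30

Binding: production and design. Non-binding: budget (10 unused).
By complementary slackness, y = 0 for the non-binding constraint.
Dual feasibility on the basic columns requires 4·y_production + 2·y_design = 35, 3·y_production + 6·y_design = 37.5.
Solving: y_production = 7.5, y_design = 2.5.
print ads enters the basis when its profit ≥ yᵀa₃ = 7.5·3 + 2.5·3 = 30.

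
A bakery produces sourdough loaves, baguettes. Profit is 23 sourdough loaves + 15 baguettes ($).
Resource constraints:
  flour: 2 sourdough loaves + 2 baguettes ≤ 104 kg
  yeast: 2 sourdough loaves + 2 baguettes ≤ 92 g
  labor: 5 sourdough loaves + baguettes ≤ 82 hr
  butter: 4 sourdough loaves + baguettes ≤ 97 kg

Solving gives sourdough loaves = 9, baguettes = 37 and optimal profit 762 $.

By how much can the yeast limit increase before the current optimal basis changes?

Binding constraints: yeast, labor. The basis is B = [[2,2],[5,1]] with det -8.
Per unit increase in yeast, x* moves by d = (-0.125, 0.625).
The basis stays optimal until flour becomes binding; allowable increase = 12 g.

12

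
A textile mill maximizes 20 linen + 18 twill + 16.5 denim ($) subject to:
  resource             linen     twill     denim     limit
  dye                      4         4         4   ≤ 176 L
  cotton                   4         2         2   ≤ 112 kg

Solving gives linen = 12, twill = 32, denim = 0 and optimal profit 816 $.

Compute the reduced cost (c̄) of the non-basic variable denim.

At the optimum: dye uses 176 of 176 (binding); cotton uses 112 of 112 (binding).
Dual feasibility on the basic columns requires 4·y_dye + 4·y_cotton = 20, 4·y_dye + 2·y_cotton = 18.
Solving: y_dye = 4, y_cotton = 1.
Reduced cost of denim: c₃ − yᵀa₃ = 16.5 − (4·4 + 1·2) = 16.5 − 18 = -1.5.

-1.5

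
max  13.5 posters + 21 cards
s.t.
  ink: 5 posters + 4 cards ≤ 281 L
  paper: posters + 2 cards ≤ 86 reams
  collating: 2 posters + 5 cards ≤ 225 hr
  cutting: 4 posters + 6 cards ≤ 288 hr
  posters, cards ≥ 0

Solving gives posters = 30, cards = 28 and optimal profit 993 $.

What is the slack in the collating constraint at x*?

collating used = 2·30 + 5·28 = 200; slack = 225 − 200 = 25.

25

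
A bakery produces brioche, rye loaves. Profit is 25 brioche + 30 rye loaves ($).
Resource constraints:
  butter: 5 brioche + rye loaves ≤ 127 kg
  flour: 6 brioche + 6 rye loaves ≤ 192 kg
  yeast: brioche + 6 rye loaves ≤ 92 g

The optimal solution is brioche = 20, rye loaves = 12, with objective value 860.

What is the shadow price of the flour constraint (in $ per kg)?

At the optimum: butter uses 112 of 127 (slack = 15); flour uses 192 of 192 (binding); yeast uses 92 of 92 (binding).
Slack constraints have shadow price 0 (complementary slackness).
Dual feasibility on the basic columns requires 6·y_flour + 1·y_yeast = 25, 6·y_flour + 6·y_yeast = 30.
→ y_flour = 4 and y_yeast = 1.
Shadow price of flour = 4.

4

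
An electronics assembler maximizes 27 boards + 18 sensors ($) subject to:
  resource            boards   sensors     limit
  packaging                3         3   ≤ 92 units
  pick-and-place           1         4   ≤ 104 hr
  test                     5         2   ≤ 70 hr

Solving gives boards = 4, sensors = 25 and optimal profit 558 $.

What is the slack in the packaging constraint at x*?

5

packaging used = 3·4 + 3·25 = 87; slack = 92 − 87 = 5.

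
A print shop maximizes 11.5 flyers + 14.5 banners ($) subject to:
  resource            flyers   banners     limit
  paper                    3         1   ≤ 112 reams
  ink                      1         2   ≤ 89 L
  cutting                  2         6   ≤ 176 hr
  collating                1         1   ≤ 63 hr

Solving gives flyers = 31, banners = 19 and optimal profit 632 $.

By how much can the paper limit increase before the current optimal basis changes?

Binding constraints: paper, cutting. The basis is B = [[3,1],[2,6]] with det 16.
Per unit increase in paper, x* moves by d = (0.375, -0.125).
The basis stays optimal until collating becomes binding; allowable increase = 52 reams.

52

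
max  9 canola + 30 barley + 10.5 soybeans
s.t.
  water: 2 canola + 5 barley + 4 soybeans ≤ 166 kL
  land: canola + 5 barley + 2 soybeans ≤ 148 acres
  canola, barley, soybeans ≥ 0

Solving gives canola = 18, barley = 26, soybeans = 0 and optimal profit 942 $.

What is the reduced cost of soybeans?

-7.5

Both water and land are binding at x*.
From A_Bᵀ y = c: 2·y_water + 1·y_land = 9; 5·y_water + 5·y_land = 30.
Solving: y_water = 3, y_land = 3.
Reduced cost of soybeans: c₃ − yᵀa₃ = 10.5 − (3·4 + 3·2) = 10.5 − 18 = -7.5.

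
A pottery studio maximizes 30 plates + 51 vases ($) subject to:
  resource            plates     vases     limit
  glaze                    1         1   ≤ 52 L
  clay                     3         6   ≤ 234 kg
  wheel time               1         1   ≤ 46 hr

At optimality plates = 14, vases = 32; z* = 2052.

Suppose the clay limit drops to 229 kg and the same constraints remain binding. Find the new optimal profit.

2017

Check each constraint at x*: glaze 46/52 (slack 6); clay 234/234 (tight); wheel time 46/46 (tight).
By complementary slackness, y = 0 for the non-binding constraint.
Dual feasibility on the basic columns requires 3·y_clay + 1·y_wheel time = 30, 6·y_clay + 1·y_wheel time = 51.
This yields shadow prices y_clay = 7, y_wheel time = 9.
Δz = y_clay·Δb = 7 × (-5) = -35, so new z* = 2052 − 35 = 2017.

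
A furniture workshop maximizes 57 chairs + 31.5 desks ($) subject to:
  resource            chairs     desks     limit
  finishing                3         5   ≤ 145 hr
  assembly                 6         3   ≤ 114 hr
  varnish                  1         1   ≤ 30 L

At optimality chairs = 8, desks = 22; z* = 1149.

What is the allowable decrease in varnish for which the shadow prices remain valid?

Binding constraints: assembly, varnish. The basis is B = [[6,3],[1,1]] with det 3.
Per unit decrease in varnish, x* moves by d = (1, -2).
The basis stays optimal until desks reaches 0; allowable decrease = 11 L.

11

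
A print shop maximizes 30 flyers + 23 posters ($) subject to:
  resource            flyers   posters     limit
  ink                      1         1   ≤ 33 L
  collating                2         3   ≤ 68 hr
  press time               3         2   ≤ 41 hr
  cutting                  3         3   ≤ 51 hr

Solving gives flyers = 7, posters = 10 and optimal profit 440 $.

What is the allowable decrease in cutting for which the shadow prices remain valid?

10

Binding constraints: press time, cutting. The basis is B = [[3,2],[3,3]] with det 3.
Per unit decrease in cutting, x* moves by d = (0.6667, -1).
The basis stays optimal until posters reaches 0; allowable decrease = 10 hr.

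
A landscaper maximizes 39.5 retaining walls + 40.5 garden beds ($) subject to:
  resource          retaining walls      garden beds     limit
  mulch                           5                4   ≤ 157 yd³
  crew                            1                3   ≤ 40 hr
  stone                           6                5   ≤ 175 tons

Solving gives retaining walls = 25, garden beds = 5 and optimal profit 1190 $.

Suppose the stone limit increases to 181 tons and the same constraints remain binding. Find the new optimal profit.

1226

Check each constraint at x*: mulch 145/157 (slack 12); crew 40/40 (tight); stone 175/175 (tight).
Since mulch is not tight, its dual is 0.
The binding rows give the dual system: 1·y_crew + 6·y_stone = 39.5 and 3·y_crew + 5·y_stone = 40.5.
This yields shadow prices y_crew = 3.5, y_stone = 6.
Δz = y_stone·Δb = 6 × (6) = 36, so new z* = 1190 + 36 = 1226.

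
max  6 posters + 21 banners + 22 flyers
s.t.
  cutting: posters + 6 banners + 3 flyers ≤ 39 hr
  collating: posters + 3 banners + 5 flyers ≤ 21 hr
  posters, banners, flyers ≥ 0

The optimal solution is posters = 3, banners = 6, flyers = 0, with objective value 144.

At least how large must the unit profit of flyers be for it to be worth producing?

28

Check each constraint at x*: cutting 39/39 (tight); collating 21/21 (tight).
Dual feasibility on the basic columns requires 1·y_cutting + 1·y_collating = 6, 6·y_cutting + 3·y_collating = 21.
Solving: y_cutting = 1, y_collating = 5.
flyers enters the basis when its profit ≥ yᵀa₃ = 1·3 + 5·5 = 28.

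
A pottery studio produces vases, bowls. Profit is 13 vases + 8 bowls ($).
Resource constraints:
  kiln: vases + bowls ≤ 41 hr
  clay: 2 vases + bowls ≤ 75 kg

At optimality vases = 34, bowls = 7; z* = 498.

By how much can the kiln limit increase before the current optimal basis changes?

Binding constraints: kiln, clay. The basis is B = [[1,1],[2,1]] with det -1.
Per unit increase in kiln, x* moves by d = (-1, 2).
The basis stays optimal until vases reaches 0; allowable increase = 34 hr.

34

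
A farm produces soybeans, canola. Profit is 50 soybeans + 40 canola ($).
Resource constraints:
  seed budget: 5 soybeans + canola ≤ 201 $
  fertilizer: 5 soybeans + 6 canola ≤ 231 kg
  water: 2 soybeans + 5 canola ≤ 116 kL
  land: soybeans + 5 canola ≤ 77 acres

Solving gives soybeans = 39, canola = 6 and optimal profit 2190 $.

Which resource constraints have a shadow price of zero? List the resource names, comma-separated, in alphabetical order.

seed budget: 201/201 (binding)
fertilizer: 231/231 (binding)
water: 108/116 (slack 8)
land: 69/77 (slack 8)
By complementary slackness, a constraint with positive slack has shadow price 0 → land, water.

land, water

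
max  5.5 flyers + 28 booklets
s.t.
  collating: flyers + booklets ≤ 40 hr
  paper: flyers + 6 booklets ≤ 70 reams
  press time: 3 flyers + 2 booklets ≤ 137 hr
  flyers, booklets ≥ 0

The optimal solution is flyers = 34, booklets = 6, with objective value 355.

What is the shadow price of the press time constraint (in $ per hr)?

Binding: collating and paper. Non-binding: press time (23 unused).
Since press time is not tight, its dual is 0.
The binding rows give the dual system: 1·y_collating + 1·y_paper = 5.5 and 1·y_collating + 6·y_paper = 28.
Solving: y_collating = 1, y_paper = 4.5.
Shadow price of press time = 0.

0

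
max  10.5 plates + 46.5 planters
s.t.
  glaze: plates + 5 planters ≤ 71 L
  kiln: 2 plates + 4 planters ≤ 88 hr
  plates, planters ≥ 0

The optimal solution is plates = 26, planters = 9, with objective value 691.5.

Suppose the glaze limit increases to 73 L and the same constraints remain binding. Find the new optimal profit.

At the optimum: glaze uses 71 of 71 (binding); kiln uses 88 of 88 (binding).
Dual feasibility on the basic columns requires 1·y_glaze + 2·y_kiln = 10.5, 5·y_glaze + 4·y_kiln = 46.5.
This yields shadow prices y_glaze = 8.5, y_kiln = 1.
Δz = y_glaze·Δb = 8.5 × (2) = 17, so new z* = 691.5 + 17 = 708.5.

708.5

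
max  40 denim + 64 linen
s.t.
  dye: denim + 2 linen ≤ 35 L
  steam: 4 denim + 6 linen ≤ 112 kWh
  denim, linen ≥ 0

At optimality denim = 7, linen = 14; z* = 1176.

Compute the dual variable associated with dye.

8

At the optimum: dye uses 35 of 35 (binding); steam uses 112 of 112 (binding).
The binding rows give the dual system: 1·y_dye + 4·y_steam = 40 and 2·y_dye + 6·y_steam = 64.
This yields shadow prices y_dye = 8, y_steam = 8.
Shadow price of dye = 8.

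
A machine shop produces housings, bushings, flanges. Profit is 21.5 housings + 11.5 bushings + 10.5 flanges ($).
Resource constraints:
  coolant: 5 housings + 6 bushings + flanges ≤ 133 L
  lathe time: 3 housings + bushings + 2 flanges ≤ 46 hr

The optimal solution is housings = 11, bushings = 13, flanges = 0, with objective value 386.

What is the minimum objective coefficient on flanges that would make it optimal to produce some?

Check each constraint at x*: coolant 133/133 (tight); lathe time 46/46 (tight).
Dual feasibility on the basic columns requires 5·y_coolant + 3·y_lathe time = 21.5, 6·y_coolant + 1·y_lathe time = 11.5.
This yields shadow prices y_coolant = 1, y_lathe time = 5.5.
flanges enters the basis when its profit ≥ yᵀa₃ = 1·1 + 5.5·2 = 12.

12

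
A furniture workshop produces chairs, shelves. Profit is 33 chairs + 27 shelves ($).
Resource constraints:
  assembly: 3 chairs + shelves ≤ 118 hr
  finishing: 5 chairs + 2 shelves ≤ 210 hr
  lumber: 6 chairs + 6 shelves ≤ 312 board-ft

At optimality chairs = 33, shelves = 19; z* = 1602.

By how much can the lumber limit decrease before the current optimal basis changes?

Binding constraints: assembly, lumber. The basis is B = [[3,1],[6,6]] with det 12.
Per unit decrease in lumber, x* moves by d = (0.0833, -0.25).
The basis stays optimal until shelves reaches 0; allowable decrease = 76 board-ft.

76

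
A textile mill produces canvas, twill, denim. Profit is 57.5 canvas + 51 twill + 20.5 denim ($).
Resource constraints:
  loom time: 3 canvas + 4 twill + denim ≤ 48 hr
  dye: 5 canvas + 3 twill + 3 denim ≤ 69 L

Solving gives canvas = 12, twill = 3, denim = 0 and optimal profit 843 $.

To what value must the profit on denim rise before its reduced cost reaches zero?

28.5

At the optimum: loom time uses 48 of 48 (binding); dye uses 69 of 69 (binding).
The binding rows give the dual system: 3·y_loom time + 5·y_dye = 57.5 and 4·y_loom time + 3·y_dye = 51.
→ y_loom time = 7.5 and y_dye = 7.
denim enters the basis when its profit ≥ yᵀa₃ = 7.5·1 + 7·3 = 28.5.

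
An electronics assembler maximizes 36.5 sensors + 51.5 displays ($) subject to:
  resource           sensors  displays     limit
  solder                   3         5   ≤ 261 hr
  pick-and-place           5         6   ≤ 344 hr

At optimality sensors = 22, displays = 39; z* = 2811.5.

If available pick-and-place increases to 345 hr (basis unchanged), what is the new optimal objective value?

2815.5

Both solder and pick-and-place are binding at x*.
Dual feasibility on the basic columns requires 3·y_solder + 5·y_pick-and-place = 36.5, 5·y_solder + 6·y_pick-and-place = 51.5.
This yields shadow prices y_solder = 5.5, y_pick-and-place = 4.
Δz = y_pick-and-place·Δb = 4 × (1) = 4, so new z* = 2811.5 + 4 = 2815.5.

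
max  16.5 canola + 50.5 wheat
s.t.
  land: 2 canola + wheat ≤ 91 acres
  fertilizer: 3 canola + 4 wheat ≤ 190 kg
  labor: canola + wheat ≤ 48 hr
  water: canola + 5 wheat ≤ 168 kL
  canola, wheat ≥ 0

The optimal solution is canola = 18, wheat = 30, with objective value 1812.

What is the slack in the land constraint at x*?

25

land used = 2·18 + 1·30 = 66; slack = 91 − 66 = 25.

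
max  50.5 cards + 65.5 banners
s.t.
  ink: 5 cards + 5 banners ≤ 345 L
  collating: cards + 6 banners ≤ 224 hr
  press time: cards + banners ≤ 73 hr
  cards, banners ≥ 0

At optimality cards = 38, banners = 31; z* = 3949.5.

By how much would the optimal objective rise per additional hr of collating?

3

Binding: ink and collating. Non-binding: press time (4 unused).
Slack constraints have shadow price 0 (complementary slackness).
The binding rows give the dual system: 5·y_ink + 1·y_collating = 50.5 and 5·y_ink + 6·y_collating = 65.5.
This yields shadow prices y_ink = 9.5, y_collating = 3.
Shadow price of collating = 3.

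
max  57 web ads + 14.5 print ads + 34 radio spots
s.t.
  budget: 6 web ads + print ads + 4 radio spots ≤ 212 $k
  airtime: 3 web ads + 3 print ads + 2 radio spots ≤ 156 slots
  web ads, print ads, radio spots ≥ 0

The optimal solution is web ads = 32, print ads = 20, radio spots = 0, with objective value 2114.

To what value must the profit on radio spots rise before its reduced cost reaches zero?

Check each constraint at x*: budget 212/212 (tight); airtime 156/156 (tight).
The binding rows give the dual system: 6·y_budget + 3·y_airtime = 57 and 1·y_budget + 3·y_airtime = 14.5.
Solving: y_budget = 8.5, y_airtime = 2.
radio spots enters the basis when its profit ≥ yᵀa₃ = 8.5·4 + 2·2 = 38.

38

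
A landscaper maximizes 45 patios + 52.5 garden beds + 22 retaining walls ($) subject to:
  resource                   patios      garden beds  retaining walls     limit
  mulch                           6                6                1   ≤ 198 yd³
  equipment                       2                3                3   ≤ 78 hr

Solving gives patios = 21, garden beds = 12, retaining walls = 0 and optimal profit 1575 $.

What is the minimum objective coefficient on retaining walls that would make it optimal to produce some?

27.5

Both mulch and equipment are binding at x*.
Dual feasibility on the basic columns requires 6·y_mulch + 2·y_equipment = 45, 6·y_mulch + 3·y_equipment = 52.5.
This yields shadow prices y_mulch = 5, y_equipment = 7.5.
retaining walls enters the basis when its profit ≥ yᵀa₃ = 5·1 + 7.5·3 = 27.5.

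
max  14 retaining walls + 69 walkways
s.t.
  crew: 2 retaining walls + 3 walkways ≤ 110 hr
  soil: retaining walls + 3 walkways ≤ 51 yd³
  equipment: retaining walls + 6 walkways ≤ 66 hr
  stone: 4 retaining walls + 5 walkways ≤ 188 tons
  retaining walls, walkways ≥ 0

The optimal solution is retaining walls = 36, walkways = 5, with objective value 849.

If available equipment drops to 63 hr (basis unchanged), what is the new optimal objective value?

822

At the optimum: crew uses 87 of 110 (slack = 23); soil uses 51 of 51 (binding); equipment uses 66 of 66 (binding); stone uses 169 of 188 (slack = 19).
By complementary slackness, y = 0 for the non-binding constraints.
The binding rows give the dual system: 1·y_soil + 1·y_equipment = 14 and 3·y_soil + 6·y_equipment = 69.
Solving: y_soil = 5, y_equipment = 9.
Δz = y_equipment·Δb = 9 × (-3) = -27, so new z* = 849 − 27 = 822.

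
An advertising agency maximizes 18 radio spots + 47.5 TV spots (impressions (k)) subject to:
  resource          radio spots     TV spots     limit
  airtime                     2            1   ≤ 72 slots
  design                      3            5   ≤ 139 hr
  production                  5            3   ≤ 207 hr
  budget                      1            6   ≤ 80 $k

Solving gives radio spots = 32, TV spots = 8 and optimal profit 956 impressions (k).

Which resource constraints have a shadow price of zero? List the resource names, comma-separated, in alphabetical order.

airtime: 72/72 (binding)
design: 136/139 (slack 3)
production: 184/207 (slack 23)
budget: 80/80 (binding)
By complementary slackness, a constraint with positive slack has shadow price 0 → design, production.

design, production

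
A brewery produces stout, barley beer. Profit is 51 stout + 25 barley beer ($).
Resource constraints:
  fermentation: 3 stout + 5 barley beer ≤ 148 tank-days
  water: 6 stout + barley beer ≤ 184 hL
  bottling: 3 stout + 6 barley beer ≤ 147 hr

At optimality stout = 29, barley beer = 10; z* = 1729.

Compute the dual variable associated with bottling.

3

At the optimum: fermentation uses 137 of 148 (slack = 11); water uses 184 of 184 (binding); bottling uses 147 of 147 (binding).
By complementary slackness, y = 0 for the non-binding constraint.
Dual feasibility on the basic columns requires 6·y_water + 3·y_bottling = 51, 1·y_water + 6·y_bottling = 25.
→ y_water = 7 and y_bottling = 3.
Shadow price of bottling = 3.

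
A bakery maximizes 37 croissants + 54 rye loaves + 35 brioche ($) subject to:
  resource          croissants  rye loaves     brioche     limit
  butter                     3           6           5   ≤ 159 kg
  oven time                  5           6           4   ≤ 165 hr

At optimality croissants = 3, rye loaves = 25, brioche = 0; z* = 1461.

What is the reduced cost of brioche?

Both butter and oven time are binding at x*.
From A_Bᵀ y = c: 3·y_butter + 5·y_oven time = 37; 6·y_butter + 6·y_oven time = 54.
Solving: y_butter = 4, y_oven time = 5.
Reduced cost of brioche: c₃ − yᵀa₃ = 35 − (4·5 + 5·4) = 35 − 40 = -5.

-5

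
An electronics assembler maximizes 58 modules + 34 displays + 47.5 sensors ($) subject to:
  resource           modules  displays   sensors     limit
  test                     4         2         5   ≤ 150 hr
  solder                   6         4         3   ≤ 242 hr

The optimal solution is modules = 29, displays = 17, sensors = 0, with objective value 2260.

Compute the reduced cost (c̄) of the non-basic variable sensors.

-2.5

Both test and solder are binding at x*.
From A_Bᵀ y = c: 4·y_test + 6·y_solder = 58; 2·y_test + 4·y_solder = 34.
This yields shadow prices y_test = 7, y_solder = 5.
Reduced cost of sensors: c₃ − yᵀa₃ = 47.5 − (7·5 + 5·3) = 47.5 − 50 = -2.5.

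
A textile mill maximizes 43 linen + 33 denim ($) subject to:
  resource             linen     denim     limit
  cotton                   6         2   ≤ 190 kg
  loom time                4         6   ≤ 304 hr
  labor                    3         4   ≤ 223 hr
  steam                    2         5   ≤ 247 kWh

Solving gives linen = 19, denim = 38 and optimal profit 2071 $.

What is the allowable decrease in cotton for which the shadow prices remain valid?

Binding constraints: cotton, loom time. The basis is B = [[6,2],[4,6]] with det 28.
Per unit decrease in cotton, x* moves by d = (-0.2143, 0.1429).
The basis stays optimal until steam becomes binding; allowable decrease = 66.5 kg.

66.5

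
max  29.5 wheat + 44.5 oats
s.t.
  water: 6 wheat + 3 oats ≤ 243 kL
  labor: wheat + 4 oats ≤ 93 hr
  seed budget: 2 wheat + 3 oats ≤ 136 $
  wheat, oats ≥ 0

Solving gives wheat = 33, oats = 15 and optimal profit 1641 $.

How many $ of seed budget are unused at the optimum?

seed budget used = 2·33 + 3·15 = 111; slack = 136 − 111 = 25.

25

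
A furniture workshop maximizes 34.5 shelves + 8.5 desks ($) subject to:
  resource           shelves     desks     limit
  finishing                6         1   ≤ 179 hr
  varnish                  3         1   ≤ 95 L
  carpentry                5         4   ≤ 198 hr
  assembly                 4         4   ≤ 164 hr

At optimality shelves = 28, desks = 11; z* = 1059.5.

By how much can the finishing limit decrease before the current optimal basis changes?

Binding constraints: finishing, varnish. The basis is B = [[6,1],[3,1]] with det 3.
Per unit decrease in finishing, x* moves by d = (-0.3333, 1).
The basis stays optimal until assembly becomes binding; allowable decrease = 3 hr.

3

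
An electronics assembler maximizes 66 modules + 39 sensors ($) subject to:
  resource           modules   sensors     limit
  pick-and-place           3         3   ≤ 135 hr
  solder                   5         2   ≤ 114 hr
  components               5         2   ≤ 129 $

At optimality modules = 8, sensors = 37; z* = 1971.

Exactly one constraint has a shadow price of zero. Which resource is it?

pick-and-place: 135/135 (binding)
solder: 114/114 (binding)
components: 114/129 (slack 15)
By complementary slackness, a constraint with positive slack has shadow price 0 → components.

components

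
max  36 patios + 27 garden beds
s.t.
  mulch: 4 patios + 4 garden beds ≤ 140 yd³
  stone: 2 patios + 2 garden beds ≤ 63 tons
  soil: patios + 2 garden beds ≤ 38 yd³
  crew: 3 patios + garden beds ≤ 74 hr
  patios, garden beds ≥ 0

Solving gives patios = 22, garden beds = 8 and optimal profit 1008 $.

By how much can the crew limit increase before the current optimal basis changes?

7.5

Binding constraints: soil, crew. The basis is B = [[1,2],[3,1]] with det -5.
Per unit increase in crew, x* moves by d = (0.4, -0.2).
The basis stays optimal until stone becomes binding; allowable increase = 7.5 hr.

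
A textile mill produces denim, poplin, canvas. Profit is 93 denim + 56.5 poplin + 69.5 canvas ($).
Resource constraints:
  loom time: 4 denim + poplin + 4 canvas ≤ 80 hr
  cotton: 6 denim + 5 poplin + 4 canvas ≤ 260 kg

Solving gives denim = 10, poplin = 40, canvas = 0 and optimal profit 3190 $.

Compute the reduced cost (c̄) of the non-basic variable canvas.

Both loom time and cotton are binding at x*.
The binding rows give the dual system: 4·y_loom time + 6·y_cotton = 93 and 1·y_loom time + 5·y_cotton = 56.5.
This yields shadow prices y_loom time = 9, y_cotton = 9.5.
Reduced cost of canvas: c₃ − yᵀa₃ = 69.5 − (9·4 + 9.5·4) = 69.5 − 74 = -4.5.

-4.5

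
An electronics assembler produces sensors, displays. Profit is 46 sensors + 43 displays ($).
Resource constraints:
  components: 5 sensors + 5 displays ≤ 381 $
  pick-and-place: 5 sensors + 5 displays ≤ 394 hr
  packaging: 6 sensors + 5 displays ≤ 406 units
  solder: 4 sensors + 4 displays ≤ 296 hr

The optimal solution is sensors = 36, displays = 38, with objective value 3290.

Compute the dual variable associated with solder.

7

Check each constraint at x*: components 370/381 (slack 11); pick-and-place 370/394 (slack 24); packaging 406/406 (tight); solder 296/296 (tight).
Slack constraints have shadow price 0 (complementary slackness).
The binding rows give the dual system: 6·y_packaging + 4·y_solder = 46 and 5·y_packaging + 4·y_solder = 43.
→ y_packaging = 3 and y_solder = 7.
Shadow price of solder = 7.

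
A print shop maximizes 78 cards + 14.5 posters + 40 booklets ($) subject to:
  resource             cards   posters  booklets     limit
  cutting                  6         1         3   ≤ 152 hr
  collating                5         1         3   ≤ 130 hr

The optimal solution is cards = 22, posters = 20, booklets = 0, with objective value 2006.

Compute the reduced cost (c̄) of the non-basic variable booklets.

At the optimum: cutting uses 152 of 152 (binding); collating uses 130 of 130 (binding).
The binding rows give the dual system: 6·y_cutting + 5·y_collating = 78 and 1·y_cutting + 1·y_collating = 14.5.
Solving: y_cutting = 5.5, y_collating = 9.
Reduced cost of booklets: c₃ − yᵀa₃ = 40 − (5.5·3 + 9·3) = 40 − 43.5 = -3.5.

-3.5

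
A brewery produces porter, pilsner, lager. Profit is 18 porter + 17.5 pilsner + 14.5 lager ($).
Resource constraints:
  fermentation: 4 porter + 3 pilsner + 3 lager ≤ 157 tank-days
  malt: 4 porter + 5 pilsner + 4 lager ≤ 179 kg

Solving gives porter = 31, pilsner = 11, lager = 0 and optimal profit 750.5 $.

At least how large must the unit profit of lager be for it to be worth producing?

15.5

Both fermentation and malt are binding at x*.
Dual feasibility on the basic columns requires 4·y_fermentation + 4·y_malt = 18, 3·y_fermentation + 5·y_malt = 17.5.
This yields shadow prices y_fermentation = 2.5, y_malt = 2.
lager enters the basis when its profit ≥ yᵀa₃ = 2.5·3 + 2·4 = 15.5.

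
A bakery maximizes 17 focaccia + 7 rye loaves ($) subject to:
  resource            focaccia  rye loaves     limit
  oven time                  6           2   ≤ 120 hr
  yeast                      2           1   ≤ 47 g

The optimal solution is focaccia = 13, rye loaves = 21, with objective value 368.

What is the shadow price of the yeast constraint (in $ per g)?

Both oven time and yeast are binding at x*.
The binding rows give the dual system: 6·y_oven time + 2·y_yeast = 17 and 2·y_oven time + 1·y_yeast = 7.
Solving: y_oven time = 1.5, y_yeast = 4.
Shadow price of yeast = 4.

4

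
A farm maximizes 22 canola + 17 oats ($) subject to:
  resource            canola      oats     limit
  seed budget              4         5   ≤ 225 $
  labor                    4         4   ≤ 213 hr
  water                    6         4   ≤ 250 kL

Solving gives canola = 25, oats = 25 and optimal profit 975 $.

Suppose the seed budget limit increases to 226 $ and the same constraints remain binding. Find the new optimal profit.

976

At the optimum: seed budget uses 225 of 225 (binding); labor uses 200 of 213 (slack = 13); water uses 250 of 250 (binding).
Since labor is not tight, its dual is 0.
Dual feasibility on the basic columns requires 4·y_seed budget + 6·y_water = 22, 5·y_seed budget + 4·y_water = 17.
This yields shadow prices y_seed budget = 1, y_water = 3.
Δz = y_seed budget·Δb = 1 × (1) = 1, so new z* = 975 + 1 = 976.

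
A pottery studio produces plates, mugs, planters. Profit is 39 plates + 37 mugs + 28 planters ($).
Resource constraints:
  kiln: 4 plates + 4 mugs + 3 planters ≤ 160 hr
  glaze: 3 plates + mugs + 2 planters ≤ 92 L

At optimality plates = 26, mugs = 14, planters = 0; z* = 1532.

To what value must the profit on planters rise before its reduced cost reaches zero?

29

Check each constraint at x*: kiln 160/160 (tight); glaze 92/92 (tight).
The binding rows give the dual system: 4·y_kiln + 3·y_glaze = 39 and 4·y_kiln + 1·y_glaze = 37.
Solving: y_kiln = 9, y_glaze = 1.
planters enters the basis when its profit ≥ yᵀa₃ = 9·3 + 1·2 = 29.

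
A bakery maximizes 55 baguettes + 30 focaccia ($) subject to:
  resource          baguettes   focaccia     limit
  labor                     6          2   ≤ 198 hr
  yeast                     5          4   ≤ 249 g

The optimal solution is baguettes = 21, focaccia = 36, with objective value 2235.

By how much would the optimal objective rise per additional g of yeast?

Check each constraint at x*: labor 198/198 (tight); yeast 249/249 (tight).
The binding rows give the dual system: 6·y_labor + 5·y_yeast = 55 and 2·y_labor + 4·y_yeast = 30.
Solving: y_labor = 5, y_yeast = 5.
Shadow price of yeast = 5.

5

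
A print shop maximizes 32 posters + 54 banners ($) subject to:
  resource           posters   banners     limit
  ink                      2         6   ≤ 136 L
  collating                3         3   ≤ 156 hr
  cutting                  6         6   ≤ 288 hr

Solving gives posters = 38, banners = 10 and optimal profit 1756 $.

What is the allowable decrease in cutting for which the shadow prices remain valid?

152

Binding constraints: ink, cutting. The basis is B = [[2,6],[6,6]] with det -24.
Per unit decrease in cutting, x* moves by d = (-0.25, 0.0833).
The basis stays optimal until posters reaches 0; allowable decrease = 152 hr.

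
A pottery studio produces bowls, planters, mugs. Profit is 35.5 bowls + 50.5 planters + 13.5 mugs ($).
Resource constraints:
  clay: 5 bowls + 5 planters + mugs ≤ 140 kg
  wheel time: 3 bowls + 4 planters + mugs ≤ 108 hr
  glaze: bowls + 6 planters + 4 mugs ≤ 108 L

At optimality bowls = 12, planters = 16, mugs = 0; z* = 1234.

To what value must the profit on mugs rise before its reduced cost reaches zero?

18.5

Binding: clay and glaze. Non-binding: wheel time (8 unused).
Slack constraints have shadow price 0 (complementary slackness).
Dual feasibility on the basic columns requires 5·y_clay + 1·y_glaze = 35.5, 5·y_clay + 6·y_glaze = 50.5.
→ y_clay = 6.5 and y_glaze = 3.
mugs enters the basis when its profit ≥ yᵀa₃ = 6.5·1 + 3·4 = 18.5.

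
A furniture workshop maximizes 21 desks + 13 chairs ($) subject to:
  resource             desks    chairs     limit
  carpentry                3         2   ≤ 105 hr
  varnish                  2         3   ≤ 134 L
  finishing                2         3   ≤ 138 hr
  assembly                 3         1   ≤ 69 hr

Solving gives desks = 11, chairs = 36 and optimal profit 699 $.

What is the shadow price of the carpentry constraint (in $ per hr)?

6

Check each constraint at x*: carpentry 105/105 (tight); varnish 130/134 (slack 4); finishing 130/138 (slack 8); assembly 69/69 (tight).
By complementary slackness, y = 0 for the non-binding constraints.
From A_Bᵀ y = c: 3·y_carpentry + 3·y_assembly = 21; 2·y_carpentry + 1·y_assembly = 13.
→ y_carpentry = 6 and y_assembly = 1.
Shadow price of carpentry = 6.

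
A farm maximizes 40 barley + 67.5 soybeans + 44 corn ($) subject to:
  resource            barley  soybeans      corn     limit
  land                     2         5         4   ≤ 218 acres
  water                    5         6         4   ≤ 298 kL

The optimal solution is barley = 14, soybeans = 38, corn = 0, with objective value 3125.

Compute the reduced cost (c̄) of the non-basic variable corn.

-6

At the optimum: land uses 218 of 218 (binding); water uses 298 of 298 (binding).
From A_Bᵀ y = c: 2·y_land + 5·y_water = 40; 5·y_land + 6·y_water = 67.5.
Solving: y_land = 7.5, y_water = 5.
Reduced cost of corn: c₃ − yᵀa₃ = 44 − (7.5·4 + 5·4) = 44 − 50 = -6.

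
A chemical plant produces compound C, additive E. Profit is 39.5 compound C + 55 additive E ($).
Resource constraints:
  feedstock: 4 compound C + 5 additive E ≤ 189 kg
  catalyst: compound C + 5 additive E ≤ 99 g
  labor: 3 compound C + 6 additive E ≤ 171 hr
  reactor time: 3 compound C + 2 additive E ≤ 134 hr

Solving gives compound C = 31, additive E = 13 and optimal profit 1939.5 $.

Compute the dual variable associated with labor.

Binding: feedstock and labor. Non-binding: catalyst (3 unused), reactor time (15 unused).
Slack constraints have shadow price 0 (complementary slackness).
From A_Bᵀ y = c: 4·y_feedstock + 3·y_labor = 39.5; 5·y_feedstock + 6·y_labor = 55.
→ y_feedstock = 8 and y_labor = 2.5.
Shadow price of labor = 2.5.

2.5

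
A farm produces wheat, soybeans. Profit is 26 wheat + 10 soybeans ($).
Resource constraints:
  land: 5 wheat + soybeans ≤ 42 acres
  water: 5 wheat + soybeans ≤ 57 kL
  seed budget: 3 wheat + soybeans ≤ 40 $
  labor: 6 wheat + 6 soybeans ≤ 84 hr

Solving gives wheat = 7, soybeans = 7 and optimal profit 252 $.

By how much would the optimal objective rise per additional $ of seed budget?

At the optimum: land uses 42 of 42 (binding); water uses 42 of 57 (slack = 15); seed budget uses 28 of 40 (slack = 12); labor uses 84 of 84 (binding).
By complementary slackness, y = 0 for the non-binding constraints.
From A_Bᵀ y = c: 5·y_land + 6·y_labor = 26; 1·y_land + 6·y_labor = 10.
→ y_land = 4 and y_labor = 1.
Shadow price of seed budget = 0.

0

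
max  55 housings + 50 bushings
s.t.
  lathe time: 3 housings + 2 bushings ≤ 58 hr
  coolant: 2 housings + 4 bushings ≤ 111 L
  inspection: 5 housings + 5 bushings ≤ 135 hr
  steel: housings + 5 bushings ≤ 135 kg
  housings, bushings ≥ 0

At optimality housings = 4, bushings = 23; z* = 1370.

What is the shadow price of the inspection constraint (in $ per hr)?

At the optimum: lathe time uses 58 of 58 (binding); coolant uses 100 of 111 (slack = 11); inspection uses 135 of 135 (binding); steel uses 119 of 135 (slack = 16).
By complementary slackness, y = 0 for the non-binding constraints.
Dual feasibility on the basic columns requires 3·y_lathe time + 5·y_inspection = 55, 2·y_lathe time + 5·y_inspection = 50.
Solving: y_lathe time = 5, y_inspection = 8.
Shadow price of inspection = 8.

8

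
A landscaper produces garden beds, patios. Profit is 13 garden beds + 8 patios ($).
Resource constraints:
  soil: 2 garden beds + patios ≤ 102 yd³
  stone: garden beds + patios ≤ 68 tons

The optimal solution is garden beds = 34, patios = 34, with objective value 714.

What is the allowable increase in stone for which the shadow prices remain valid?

Binding constraints: soil, stone. The basis is B = [[2,1],[1,1]] with det 1.
Per unit increase in stone, x* moves by d = (-1, 2).
The basis stays optimal until garden beds reaches 0; allowable increase = 34 tons.

34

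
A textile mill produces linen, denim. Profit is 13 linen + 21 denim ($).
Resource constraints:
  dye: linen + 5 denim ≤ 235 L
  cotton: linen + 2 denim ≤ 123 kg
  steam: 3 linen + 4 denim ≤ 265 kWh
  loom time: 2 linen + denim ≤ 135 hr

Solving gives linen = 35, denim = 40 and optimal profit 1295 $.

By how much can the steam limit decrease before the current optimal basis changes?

Binding constraints: dye, steam. The basis is B = [[1,5],[3,4]] with det -11.
Per unit decrease in steam, x* moves by d = (-0.4545, 0.0909).
The basis stays optimal until linen reaches 0; allowable decrease = 77 kWh.

77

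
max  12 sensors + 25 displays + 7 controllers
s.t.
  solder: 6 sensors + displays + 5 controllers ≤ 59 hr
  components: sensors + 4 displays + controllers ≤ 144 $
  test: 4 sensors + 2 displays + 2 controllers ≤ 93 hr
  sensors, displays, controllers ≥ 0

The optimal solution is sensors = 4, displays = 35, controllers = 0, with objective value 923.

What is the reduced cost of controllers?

-4

At the optimum: solder uses 59 of 59 (binding); components uses 144 of 144 (binding); test uses 86 of 93 (slack = 7).
By complementary slackness, y = 0 for the non-binding constraint.
The binding rows give the dual system: 6·y_solder + 1·y_components = 12 and 1·y_solder + 4·y_components = 25.
Solving: y_solder = 1, y_components = 6.
Reduced cost of controllers: c₃ − yᵀa₃ = 7 − (1·5 + 6·1) = 7 − 11 = -4.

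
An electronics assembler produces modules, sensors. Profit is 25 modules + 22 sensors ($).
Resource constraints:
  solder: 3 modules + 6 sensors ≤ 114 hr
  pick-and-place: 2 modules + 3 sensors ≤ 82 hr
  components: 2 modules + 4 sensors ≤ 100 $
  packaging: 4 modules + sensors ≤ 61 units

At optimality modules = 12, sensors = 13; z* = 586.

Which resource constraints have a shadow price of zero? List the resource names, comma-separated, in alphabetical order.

solder: 114/114 (binding)
pick-and-place: 63/82 (slack 19)
components: 76/100 (slack 24)
packaging: 61/61 (binding)
By complementary slackness, a constraint with positive slack has shadow price 0 → components, pick-and-place.

components, pick-and-place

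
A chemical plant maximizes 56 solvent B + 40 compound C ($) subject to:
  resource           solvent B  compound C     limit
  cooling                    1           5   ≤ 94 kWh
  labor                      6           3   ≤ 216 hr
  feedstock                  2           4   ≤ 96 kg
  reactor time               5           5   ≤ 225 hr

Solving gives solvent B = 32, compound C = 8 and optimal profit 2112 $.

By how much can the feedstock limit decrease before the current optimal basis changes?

Binding constraints: labor, feedstock. The basis is B = [[6,3],[2,4]] with det 18.
Per unit decrease in feedstock, x* moves by d = (0.1667, -0.3333).
The basis stays optimal until compound C reaches 0; allowable decrease = 24 kg.

24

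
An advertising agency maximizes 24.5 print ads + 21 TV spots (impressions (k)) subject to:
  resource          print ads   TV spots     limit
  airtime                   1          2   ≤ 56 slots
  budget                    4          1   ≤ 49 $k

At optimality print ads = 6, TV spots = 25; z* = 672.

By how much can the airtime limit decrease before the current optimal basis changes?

43.75

Binding constraints: airtime, budget. The basis is B = [[1,2],[4,1]] with det -7.
Per unit decrease in airtime, x* moves by d = (0.1429, -0.5714).
The basis stays optimal until TV spots reaches 0; allowable decrease = 43.75 slots.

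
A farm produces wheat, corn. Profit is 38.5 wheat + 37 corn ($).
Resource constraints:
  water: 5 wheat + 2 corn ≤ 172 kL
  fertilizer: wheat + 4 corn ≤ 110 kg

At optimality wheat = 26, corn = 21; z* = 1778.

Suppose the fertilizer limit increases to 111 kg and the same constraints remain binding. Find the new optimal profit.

1784

Check each constraint at x*: water 172/172 (tight); fertilizer 110/110 (tight).
The binding rows give the dual system: 5·y_water + 1·y_fertilizer = 38.5 and 2·y_water + 4·y_fertilizer = 37.
This yields shadow prices y_water = 6.5, y_fertilizer = 6.
Δz = y_fertilizer·Δb = 6 × (1) = 6, so new z* = 1778 + 6 = 1784.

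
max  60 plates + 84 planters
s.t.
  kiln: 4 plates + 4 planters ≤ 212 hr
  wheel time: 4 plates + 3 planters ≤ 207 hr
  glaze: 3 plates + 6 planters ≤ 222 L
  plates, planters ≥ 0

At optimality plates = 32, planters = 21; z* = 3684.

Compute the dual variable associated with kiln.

9

At the optimum: kiln uses 212 of 212 (binding); wheel time uses 191 of 207 (slack = 16); glaze uses 222 of 222 (binding).
By complementary slackness, y = 0 for the non-binding constraint.
Dual feasibility on the basic columns requires 4·y_kiln + 3·y_glaze = 60, 4·y_kiln + 6·y_glaze = 84.
This yields shadow prices y_kiln = 9, y_glaze = 8.
Shadow price of kiln = 9.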